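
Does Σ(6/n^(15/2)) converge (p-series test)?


p-series test: Σ c/n^p converges if p > 1, diverges if p ≤ 1 (constant c > 0 doesn't affect convergence).
p = 15/2
15/2 > 1 → CONVERGES

Converges (p = 15/2 > 1)


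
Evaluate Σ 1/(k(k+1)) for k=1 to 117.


1/(k(k+1)) = 1/k - 1/(k+1) (partial fractions)
Telescoping: Σ = 1 - 1/118 = 117/118

Sum = 117/118


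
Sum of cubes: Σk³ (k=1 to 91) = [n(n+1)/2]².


n(n+1)/2 = 91×92/2 = 4186
Σk³ = 4186² = 17522596

Σk³ = 17522596


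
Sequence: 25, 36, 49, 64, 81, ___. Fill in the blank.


Pattern: perfect squares: n²
Terms: 25, 36, 49, 64, 81
Next term = 100

Next term = 100


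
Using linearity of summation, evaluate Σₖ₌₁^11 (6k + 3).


Σ(6k+3) = 6·Σk + 3·n
= 6·66 + 3·11
= 396 + 33 = 429

Σ = 429


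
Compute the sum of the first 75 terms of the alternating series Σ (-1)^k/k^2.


S = -1 + 1/4 - 1/9 + 1/16 - 1/25 + 1/36 - 1/49 + 1/64 ± ...
= -0.8226
(Full series converges to -π²/12 ≈ -0.8225)

S_75 = -0.8226


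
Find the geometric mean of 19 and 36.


GM = √(19×36) = √684 = 26.1534

GM = 26.1534


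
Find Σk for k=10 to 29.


Σₖ₌10^29 k = Σₖ₌₁^29 k − Σₖ₌₁^9 k
= 29·30/2 − 9·10/2
= 435 − 45 = 390

Σk = 390


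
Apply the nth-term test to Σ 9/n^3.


lim(n→∞) 9/n^3 = 0
lim aₙ = 0 → nth-term test is INCONCLUSIVE
(Need other tests; this is actually a convergent p-series with p=3 > 1)

Inconclusive (lim aₙ = 0; need another test)


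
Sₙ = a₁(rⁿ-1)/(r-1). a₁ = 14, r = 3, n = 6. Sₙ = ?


Sₙ = 14×(3^6 - 1)/(3 - 1)
= 14×(729 - 1)/2
= 14×728/2
= 5096

S_6 = 5096


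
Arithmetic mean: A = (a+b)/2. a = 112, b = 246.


AM = (112 + 246)/2 = 358/2 = 179

AM = 179


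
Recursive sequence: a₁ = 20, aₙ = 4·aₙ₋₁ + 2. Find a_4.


Computing step by step:
a_1 = 20
a_2 = 82
a_3 = 330
a_4 = 1322


a_4 = 1322


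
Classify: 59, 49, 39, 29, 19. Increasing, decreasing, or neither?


Differences: -10, -10, -10, -10
All differences < 0 → strictly DECREASING

Monotonically decreasing


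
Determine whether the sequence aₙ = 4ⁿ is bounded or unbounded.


aₙ = 4ⁿ → as n→∞, aₙ→∞ (since base 4 > 1)
No finite upper bound exists
The sequence is UNBOUNDED

Unbounded (aₙ → ∞ as n → ∞)


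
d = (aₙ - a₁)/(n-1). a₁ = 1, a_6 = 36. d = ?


d = (aₙ - a₁)/(n-1)
= (36 - 1)/(6-1)
= 35/5 = 7

d = 7


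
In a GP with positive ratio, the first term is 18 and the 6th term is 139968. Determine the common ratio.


r^(n-1) = aₙ/a₁
r^5 = 139968/18 = 7776
r = 7776^(1/5)
= 6

r = 6


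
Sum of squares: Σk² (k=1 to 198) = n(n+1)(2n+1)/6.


n = 198
n(n+1)(2n+1)/6 = 198×199×397/6
= 15642594/6 = 2607099

Σk² = 2607099


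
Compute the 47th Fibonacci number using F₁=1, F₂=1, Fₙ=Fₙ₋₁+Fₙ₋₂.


Fibonacci sequence: 1, 1, 2, 3, 5, 8, 13, 21, 34, 55, 89, ...
F(47) = 2971215073

F(47) = 2971215073


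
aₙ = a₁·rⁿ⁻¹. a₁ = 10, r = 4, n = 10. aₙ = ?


aₙ = a₁·r^(n-1)
= 10×4^9
= 10×262144
= 2621440

a_10 = 2621440


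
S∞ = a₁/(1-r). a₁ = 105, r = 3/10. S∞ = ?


S∞ = a₁/(1-r) = 105/(1 - 3/10)
= 105/(7/10)
= 150

S∞ = 150


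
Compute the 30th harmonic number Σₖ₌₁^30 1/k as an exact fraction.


H_30 = 1/1 + 1/2 + 1/3 + ... + 1/30
= 9304682830147/2329089562800
≈ 3.995

H_30 = 9304682830147/2329089562800 ≈ 3.995


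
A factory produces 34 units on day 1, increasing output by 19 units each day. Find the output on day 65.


aₙ = a₁ + (n-1)d
= 34 + (65-1)×19
= 34 + 1216
= 1250

a_65 = 1250


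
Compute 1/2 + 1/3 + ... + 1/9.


Σₖ₌2^9 1/k = 1/2 + 1/3 + 1/4 + 1/5 + 1/6 + 1/7 + 1/8 + 1/9
= 4609/2520
≈ 1.829

Sum = 4609/2520 ≈ 1.829


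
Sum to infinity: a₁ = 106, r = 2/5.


S∞ = a₁/(1-r) = 106/(1 - 2/5)
= 106/(3/5)
= 530/3

S∞ = 530/3


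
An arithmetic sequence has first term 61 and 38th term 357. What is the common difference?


d = (aₙ - a₁)/(n-1)
= (357 - 61)/(38-1)
= 296/37 = 8

d = 8


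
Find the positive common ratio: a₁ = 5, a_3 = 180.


r^(n-1) = aₙ/a₁
r^2 = 180/5 = 36
r = 36^(1/2)
= ±6; taking r > 0 gives r = 6

r = 6


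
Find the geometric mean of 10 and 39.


GM = √(10×39) = √390 = 19.7484

GM = 19.7484


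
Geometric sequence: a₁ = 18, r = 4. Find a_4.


aₙ = a₁·r^(n-1)
= 18×4^3
= 18×64
= 1152

a_4 = 1152


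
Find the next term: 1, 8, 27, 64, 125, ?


Pattern: perfect cubes: n³
Terms: 1, 8, 27, 64, 125
Next term = 216

Next term = 216


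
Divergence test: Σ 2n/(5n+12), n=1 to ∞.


lim(n→∞) 2n/(5n+12) = 2/5 = 2/5  (divide numerator and denominator by n)
lim aₙ = 2/5 ≠ 0 → series DIVERGES

Diverges (lim aₙ = 2/5 ≠ 0)


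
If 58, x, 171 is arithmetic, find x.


AM = (58 + 171)/2 = 229/2 = 114.5

AM = 114.5


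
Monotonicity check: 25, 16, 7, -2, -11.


Differences: -9, -9, -9, -9
All differences < 0 → strictly DECREASING

Monotonically decreasing


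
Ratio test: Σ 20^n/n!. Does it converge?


aₙ = 20^n/n!
a_{n+1}/aₙ = 20^(n+1)/(n+1)! × n!/20^n
= 20/(n+1)
L = lim(n→∞) 20/(n+1) = 0
L < 1 → series CONVERGES

Converges (ratio test: L = 0 < 1)


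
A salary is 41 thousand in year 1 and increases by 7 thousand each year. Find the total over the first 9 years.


aₙ = 41 + (9-1)×7 = 97
Sₙ = n(a₁+aₙ)/2 = 9×(41+97)/2
= 9×138/2 = 621

S_9 = 621


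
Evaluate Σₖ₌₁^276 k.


n(n+1)/2 = 276×277/2 = 76452/2 = 38226

Σk = 38226


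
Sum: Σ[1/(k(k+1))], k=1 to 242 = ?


1/(k(k+1)) = 1/k - 1/(k+1) (partial fractions)
Telescoping: Σ = 1 - 1/243 = 242/243

Sum = 242/243


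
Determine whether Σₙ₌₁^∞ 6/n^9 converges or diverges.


p-series test: Σ c/n^p converges if p > 1, diverges if p ≤ 1 (constant c > 0 doesn't affect convergence).
p = 9
9 > 1 → CONVERGES

Converges (p = 9 > 1)


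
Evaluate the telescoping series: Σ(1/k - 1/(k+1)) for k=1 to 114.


Telescoping: adjacent terms cancel.
= 1/1 - 1/115
= 1 - 1/115 = 114/115

Sum = 114/115


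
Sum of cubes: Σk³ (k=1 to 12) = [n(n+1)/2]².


n(n+1)/2 = 12×13/2 = 78
Σk³ = 78² = 6084

Σk³ = 6084


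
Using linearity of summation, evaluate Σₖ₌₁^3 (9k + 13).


Σ(9k+13) = 9·Σk + 13·n
= 9·6 + 13·3
= 54 + 39 = 93

Σ = 93


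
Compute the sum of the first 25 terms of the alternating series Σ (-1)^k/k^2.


S = -1 + 1/4 - 1/9 + 1/16 - 1/25 + 1/36 - 1/49 + 1/64 ± ...
= -0.8232
(Full series converges to -π²/12 ≈ -0.8225)

S_25 = -0.8232


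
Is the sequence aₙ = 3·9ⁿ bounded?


aₙ = 3·9ⁿ → as n→∞, aₙ→∞ (since base 9 > 1)
No finite upper bound exists
The sequence is UNBOUNDED

Unbounded (aₙ → ∞ as n → ∞)


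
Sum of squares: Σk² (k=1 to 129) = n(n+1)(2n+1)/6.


n = 129
n(n+1)(2n+1)/6 = 129×130×259/6
= 4343430/6 = 723905

Σk² = 723905


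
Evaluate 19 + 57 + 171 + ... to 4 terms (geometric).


Sₙ = 19×(3^4 - 1)/(3 - 1)
= 19×(81 - 1)/2
= 19×80/2
= 760

S_4 = 760


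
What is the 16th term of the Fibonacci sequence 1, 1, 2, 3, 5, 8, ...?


Fibonacci sequence: 1, 1, 2, 3, 5, 8, 13, 21, 34, 55, 89, ...
F(16) = 987

F(16) = 987


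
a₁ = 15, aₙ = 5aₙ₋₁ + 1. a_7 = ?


Computing step by step:
a_1 = 15
a_2 = 76
a_3 = 381
a_4 = 1906
a_5 = 9531
a_6 = 47656
a_7 = 238281


a_7 = 238281


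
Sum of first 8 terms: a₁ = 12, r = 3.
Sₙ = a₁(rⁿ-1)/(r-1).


Sₙ = 12×(3^8 - 1)/(3 - 1)
= 12×(6561 - 1)/2
= 12×6560/2
= 39360

S_8 = 39360


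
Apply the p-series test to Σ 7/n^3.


p-series test: Σ c/n^p converges if p > 1, diverges if p ≤ 1 (constant c > 0 doesn't affect convergence).
p = 3
3 > 1 → CONVERGES

Converges (p = 3 > 1)


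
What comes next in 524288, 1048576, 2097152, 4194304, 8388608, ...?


Pattern: powers of 2: 2ⁿ
Terms: 524288, 1048576, 2097152, 4194304, 8388608
Next term = 16777216

Next term = 16777216


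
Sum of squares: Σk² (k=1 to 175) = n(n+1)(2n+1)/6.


n = 175
n(n+1)(2n+1)/6 = 175×176×351/6
= 10810800/6 = 1801800

Σk² = 1801800


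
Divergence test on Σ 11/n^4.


lim(n→∞) 11/n^4 = 0
lim aₙ = 0 → nth-term test is INCONCLUSIVE
(Need other tests; this is actually a convergent p-series with p=4 > 1)

Inconclusive (lim aₙ = 0; need another test)


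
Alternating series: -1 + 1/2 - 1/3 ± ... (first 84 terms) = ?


S = -1 + 1/2 - 1/3 + 1/4 - 1/5 + 1/6 - 1/7 + 1/8 ± ...
= -0.6872
(Full series converges to -ln(2) ≈ -0.6931)

S_84 = -0.6872


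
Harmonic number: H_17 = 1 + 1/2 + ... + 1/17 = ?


H_17 = 1/1 + 1/2 + 1/3 + ... + 1/17
= 42142223/12252240
≈ 3.4396

H_17 = 42142223/12252240 ≈ 3.4396


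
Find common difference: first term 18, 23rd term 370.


d = (aₙ - a₁)/(n-1)
= (370 - 18)/(23-1)
= 352/22 = 16

d = 16


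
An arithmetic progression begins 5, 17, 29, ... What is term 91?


aₙ = a₁ + (n-1)d
= 5 + (91-1)×12
= 5 + 1080
= 1085

a_91 = 1085


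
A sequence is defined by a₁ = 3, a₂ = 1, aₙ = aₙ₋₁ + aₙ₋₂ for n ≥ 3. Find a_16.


Computing iteratively: 3, 1, 4, 5, 9, 14, 23, 37, 60, 97, 157, 254, ...
a_16 = 1741

a_16 = 1741


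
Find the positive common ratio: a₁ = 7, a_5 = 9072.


r^(n-1) = aₙ/a₁
r^4 = 9072/7 = 1296
r = 1296^(1/4)
= ±6; taking r > 0 gives r = 6

r = 6


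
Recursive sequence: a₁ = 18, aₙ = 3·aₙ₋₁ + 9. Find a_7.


Computing step by step:
a_1 = 18
a_2 = 63
a_3 = 198
a_4 = 603
a_5 = 1818
a_6 = 5463
a_7 = 16398


a_7 = 16398


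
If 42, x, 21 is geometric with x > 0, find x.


GM = √(42×21) = √882 = 29.6985

GM = 29.6985


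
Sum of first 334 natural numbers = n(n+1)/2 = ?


n(n+1)/2 = 334×335/2 = 111890/2 = 55945

Σk = 55945


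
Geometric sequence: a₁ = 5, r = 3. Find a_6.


aₙ = a₁·r^(n-1)
= 5×3^5
= 5×243
= 1215

a_6 = 1215


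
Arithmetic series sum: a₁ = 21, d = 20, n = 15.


aₙ = 21 + (15-1)×20 = 301
Sₙ = n(a₁+aₙ)/2 = 15×(21+301)/2
= 15×322/2 = 2415

S_15 = 2415


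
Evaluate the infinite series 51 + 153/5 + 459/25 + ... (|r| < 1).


S∞ = a₁/(1-r) = 51/(1 - 3/5)
= 51/(2/5)
= 255/2

S∞ = 255/2


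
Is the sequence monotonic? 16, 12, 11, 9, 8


Differences: -4, -1, -2, -1
All differences < 0 → strictly DECREASING

Monotonically decreasing


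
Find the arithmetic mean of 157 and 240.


AM = (157 + 240)/2 = 397/2 = 198.5

AM = 198.5


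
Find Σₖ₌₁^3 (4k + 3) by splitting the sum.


Σ(4k+3) = 4·Σk + 3·n
= 4·6 + 3·3
= 24 + 9 = 33

Σ = 33


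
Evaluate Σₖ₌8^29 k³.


Σₖ₌8^29 k³ = [29·30/2]² − [7·8/2]²
= 189225 − 784 = 188441

Σk³ = 188441


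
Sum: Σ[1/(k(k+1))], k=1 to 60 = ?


1/(k(k+1)) = 1/k - 1/(k+1) (partial fractions)
Telescoping: Σ = 1 - 1/61 = 60/61

Sum = 60/61


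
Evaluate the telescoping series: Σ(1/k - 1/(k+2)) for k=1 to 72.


Telescoping with gap 2: two head and two tail terms survive.
= (1 + 1/2) - (1/73 + 1/74)
= 3/2 - 1/73 - 1/74 = 3978/2701

Sum = 3978/2701


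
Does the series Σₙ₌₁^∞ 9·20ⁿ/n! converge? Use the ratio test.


aₙ = 9·20^n/n!
a_{n+1}/aₙ = 20^(n+1)/(n+1)! × n!/20^n  (constant 9 cancels)
= 20/(n+1)
L = lim(n→∞) 20/(n+1) = 0
L < 1 → series CONVERGES

Converges (ratio test: L = 0 < 1)


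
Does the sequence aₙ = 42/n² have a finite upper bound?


a₁ = 42, a₂ = 42/4, a₃ = 42/9, ...
0 < aₙ ≤ 42 for all n ≥ 1
The sequence IS bounded

Bounded (0 < aₙ ≤ 42)


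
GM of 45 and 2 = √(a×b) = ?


GM = √(45×2) = √90 = 9.4868

GM = 9.4868


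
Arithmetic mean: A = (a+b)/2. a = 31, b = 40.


AM = (31 + 40)/2 = 71/2 = 35.5

AM = 35.5


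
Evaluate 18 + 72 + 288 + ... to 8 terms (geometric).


Sₙ = 18×(4^8 - 1)/(4 - 1)
= 18×(65536 - 1)/3
= 18×65535/3
= 393210

S_8 = 393210


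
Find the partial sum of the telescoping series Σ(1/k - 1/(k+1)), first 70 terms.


Telescoping: adjacent terms cancel.
= 1/1 - 1/71
= 1 - 1/71 = 70/71

Sum = 70/71


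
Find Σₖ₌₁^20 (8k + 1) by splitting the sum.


Σ(8k+1) = 8·Σk + 1·n
= 8·210 + 1·20
= 1680 + 20 = 1700

Σ = 1700


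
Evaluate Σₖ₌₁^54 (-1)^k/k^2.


S = -1 + 1/4 - 1/9 + 1/16 - 1/25 + 1/36 - 1/49 + 1/64 ± ...
= -0.8223
(Full series converges to -π²/12 ≈ -0.8225)

S_54 = -0.8223


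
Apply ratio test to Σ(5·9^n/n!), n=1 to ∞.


aₙ = 5·9^n/n!
a_{n+1}/aₙ = 9^(n+1)/(n+1)! × n!/9^n  (constant 5 cancels)
= 9/(n+1)
L = lim(n→∞) 9/(n+1) = 0
L < 1 → series CONVERGES

Converges (ratio test: L = 0 < 1)


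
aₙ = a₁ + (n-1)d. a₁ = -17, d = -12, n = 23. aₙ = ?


aₙ = a₁ + (n-1)d
= -17 + (23-1)×-12
= -17 - 264
= -281

a_23 = -281


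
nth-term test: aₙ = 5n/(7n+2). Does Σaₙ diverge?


lim(n→∞) 5n/(7n+2) = 5/7 = 5/7  (divide numerator and denominator by n)
lim aₙ = 5/7 ≠ 0 → series DIVERGES

Diverges (lim aₙ = 5/7 ≠ 0)


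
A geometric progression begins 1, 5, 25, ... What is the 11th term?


aₙ = a₁·r^(n-1)
= 1×5^10
= 1×9765625
= 9765625

a_11 = 9765625


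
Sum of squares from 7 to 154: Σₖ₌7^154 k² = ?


Σₖ₌7^154 k² = Σₖ₌₁^154 k² − Σₖ₌₁^6 k²
= 154·155·309/6 − 6·7·13/6
= 1229305 − 91 = 1229214

Σk² = 1229214


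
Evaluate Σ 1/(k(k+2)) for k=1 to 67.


1/(k(k+2)) = (1/2)·(1/k - 1/(k+2)) (partial fractions)
Telescoping: Σ = (1/2)·(1 + 1/2 - 1/68 - 1/69) = 6901/9384

Sum = 6901/9384


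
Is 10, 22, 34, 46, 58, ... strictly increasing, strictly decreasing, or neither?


Differences: 12, 12, 12, 12
All differences > 0 → strictly INCREASING

Monotonically increasing


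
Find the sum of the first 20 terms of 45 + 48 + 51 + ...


aₙ = 45 + (20-1)×3 = 102
Sₙ = n(a₁+aₙ)/2 = 20×(45+102)/2
= 20×147/2 = 1470

S_20 = 1470


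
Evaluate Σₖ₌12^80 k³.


Σₖ₌12^80 k³ = [80·81/2]² − [11·12/2]²
= 10497600 − 4356 = 10493244

Σk³ = 10493244


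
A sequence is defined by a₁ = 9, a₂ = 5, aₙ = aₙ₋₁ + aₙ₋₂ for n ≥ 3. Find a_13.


Computing iteratively: 9, 5, 14, 19, 33, 52, 85, 137, 222, 359, 581, 940, ...
a_13 = 1521

a_13 = 1521


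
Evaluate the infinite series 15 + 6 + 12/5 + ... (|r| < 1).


S∞ = a₁/(1-r) = 15/(1 - 2/5)
= 15/(3/5)
= 25

S∞ = 25


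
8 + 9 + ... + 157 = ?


Σₖ₌8^157 k = Σₖ₌₁^157 k − Σₖ₌₁^7 k
= 157·158/2 − 7·8/2
= 12403 − 28 = 12375

Σk = 12375


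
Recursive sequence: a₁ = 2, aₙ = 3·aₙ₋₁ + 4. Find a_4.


Computing step by step:
a_1 = 2
a_2 = 10
a_3 = 34
a_4 = 106


a_4 = 106


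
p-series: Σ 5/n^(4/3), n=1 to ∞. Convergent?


p-series test: Σ c/n^p converges if p > 1, diverges if p ≤ 1 (constant c > 0 doesn't affect convergence).
p = 4/3
4/3 > 1 → CONVERGES

Converges (p = 4/3 > 1)


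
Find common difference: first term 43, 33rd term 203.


d = (aₙ - a₁)/(n-1)
= (203 - 43)/(33-1)
= 160/32 = 5

d = 5


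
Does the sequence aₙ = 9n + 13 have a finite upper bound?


aₙ = 9n + 13 → as n→∞, aₙ→∞
No finite upper bound exists
The sequence is UNBOUNDED

Unbounded (aₙ → ∞ as n → ∞)


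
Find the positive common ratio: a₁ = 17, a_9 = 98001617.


r^(n-1) = aₙ/a₁
r^8 = 98001617/17 = 5764801
r = 5764801^(1/8)
= ±7; taking r > 0 gives r = 7

r = 7


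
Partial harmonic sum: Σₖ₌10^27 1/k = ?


Σₖ₌10^27 1/k = 1/10 + 1/11 + 1/12 + ... + 1/27
= 85332099113/80313433200
≈ 1.0625

Sum = 85332099113/80313433200 ≈ 1.0625


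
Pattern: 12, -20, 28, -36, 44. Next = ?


Pattern: alternating sign, magnitude arithmetic (d=8)
Terms: 12, -20, 28, -36, 44
Next term = -52

Next term = -52


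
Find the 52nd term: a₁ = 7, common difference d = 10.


aₙ = a₁ + (n-1)d
= 7 + (52-1)×10
= 7 + 510
= 517

a_52 = 517


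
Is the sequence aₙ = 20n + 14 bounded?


aₙ = 20n + 14 → as n→∞, aₙ→∞
No finite upper bound exists
The sequence is UNBOUNDED

Unbounded (aₙ → ∞ as n → ∞)


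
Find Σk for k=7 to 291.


Σₖ₌7^291 k = Σₖ₌₁^291 k − Σₖ₌₁^6 k
= 291·292/2 − 6·7/2
= 42486 − 21 = 42465

Σk = 42465


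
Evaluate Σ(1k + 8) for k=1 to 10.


Σ(1k+8) = 1·Σk + 8·n
= 1·55 + 8·10
= 55 + 80 = 135

Σ = 135


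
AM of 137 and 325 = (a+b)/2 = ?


AM = (137 + 325)/2 = 462/2 = 231

AM = 231


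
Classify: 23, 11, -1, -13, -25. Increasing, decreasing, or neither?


Differences: -12, -12, -12, -12
All differences < 0 → strictly DECREASING

Monotonically decreasing


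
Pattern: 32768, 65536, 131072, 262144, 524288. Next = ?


Pattern: powers of 2: 2ⁿ
Terms: 32768, 65536, 131072, 262144, 524288
Next term = 1048576

Next term = 1048576


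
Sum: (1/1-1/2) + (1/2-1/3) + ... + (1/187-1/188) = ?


Telescoping: adjacent terms cancel.
= 1/1 - 1/188
= 1 - 1/188 = 187/188

Sum = 187/188


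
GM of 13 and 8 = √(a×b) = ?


GM = √(13×8) = √104 = 10.198

GM = 10.198


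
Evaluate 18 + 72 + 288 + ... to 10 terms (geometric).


Sₙ = 18×(4^10 - 1)/(4 - 1)
= 18×(1048576 - 1)/3
= 18×1048575/3
= 6291450

S_10 = 6291450


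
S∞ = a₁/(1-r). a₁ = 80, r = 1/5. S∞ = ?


S∞ = a₁/(1-r) = 80/(1 - 1/5)
= 80/(4/5)
= 100

S∞ = 100


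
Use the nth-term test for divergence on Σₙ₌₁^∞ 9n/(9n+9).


lim(n→∞) 9n/(9n+9) = 9/9 = 1  (divide numerator and denominator by n)
lim aₙ = 1 ≠ 0 → series DIVERGES

Diverges (lim aₙ = 1 ≠ 0)


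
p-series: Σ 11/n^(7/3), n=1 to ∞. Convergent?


p-series test: Σ c/n^p converges if p > 1, diverges if p ≤ 1 (constant c > 0 doesn't affect convergence).
p = 7/3
7/3 > 1 → CONVERGES

Converges (p = 7/3 > 1)


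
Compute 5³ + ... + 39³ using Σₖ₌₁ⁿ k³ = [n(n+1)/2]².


Σₖ₌5^39 k³ = [39·40/2]² − [4·5/2]²
= 608400 − 100 = 608300

Σk³ = 608300


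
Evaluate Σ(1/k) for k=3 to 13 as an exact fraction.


Σₖ₌3^13 1/k = 1/3 + 1/4 + 1/5 + ... + 1/13
= 605453/360360
≈ 1.6801

Sum = 605453/360360 ≈ 1.6801


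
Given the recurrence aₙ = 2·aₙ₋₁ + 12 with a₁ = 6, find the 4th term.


Computing step by step:
a_1 = 6
a_2 = 24
a_3 = 60
a_4 = 132


a_4 = 132


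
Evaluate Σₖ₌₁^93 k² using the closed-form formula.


n = 93
n(n+1)(2n+1)/6 = 93×94×187/6
= 1634754/6 = 272459

Σk² = 272459


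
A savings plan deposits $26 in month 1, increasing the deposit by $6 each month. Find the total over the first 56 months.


aₙ = 26 + (56-1)×6 = 356
Sₙ = n(a₁+aₙ)/2 = 56×(26+356)/2
= 56×382/2 = 10696

S_56 = 10696


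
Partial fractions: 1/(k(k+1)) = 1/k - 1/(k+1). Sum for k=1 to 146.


1/(k(k+1)) = 1/k - 1/(k+1) (partial fractions)
Telescoping: Σ = 1 - 1/147 = 146/147

Sum = 146/147


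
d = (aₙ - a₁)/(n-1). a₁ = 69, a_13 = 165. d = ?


d = (aₙ - a₁)/(n-1)
= (165 - 69)/(13-1)
= 96/12 = 8

d = 8


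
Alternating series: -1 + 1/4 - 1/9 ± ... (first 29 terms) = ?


S = -1 + 1/4 - 1/9 + 1/16 - 1/25 + 1/36 - 1/49 + 1/64 ± ...
= -0.823
(Full series converges to -π²/12 ≈ -0.8225)

S_29 = -0.823


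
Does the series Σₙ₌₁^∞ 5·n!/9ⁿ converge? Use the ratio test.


aₙ = 5·n!/9^n
a_{n+1}/aₙ = (n+1)!/9^(n+1) × 9^n/n!  (constant 5 cancels)
= (n+1)/9
L = lim(n→∞) (n+1)/9 = ∞
L > 1 → series DIVERGES

Diverges (ratio test: L = ∞ > 1)


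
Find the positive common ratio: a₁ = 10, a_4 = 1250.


r^(n-1) = aₙ/a₁
r^3 = 1250/10 = 125
r = 125^(1/3)
= 5

r = 5


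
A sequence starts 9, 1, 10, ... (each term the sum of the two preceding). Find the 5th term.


Computing iteratively: 9, 1, 10, 11, 21
a_5 = 21

a_5 = 21


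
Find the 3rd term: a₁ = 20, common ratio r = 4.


aₙ = a₁·r^(n-1)
= 20×4^2
= 20×16
= 320

a_3 = 320


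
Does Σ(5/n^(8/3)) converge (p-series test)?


p-series test: Σ c/n^p converges if p > 1, diverges if p ≤ 1 (constant c > 0 doesn't affect convergence).
p = 8/3
8/3 > 1 → CONVERGES

Converges (p = 8/3 > 1)


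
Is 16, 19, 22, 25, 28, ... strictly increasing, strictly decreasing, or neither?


Differences: 3, 3, 3, 3
All differences > 0 → strictly INCREASING

Monotonically increasing


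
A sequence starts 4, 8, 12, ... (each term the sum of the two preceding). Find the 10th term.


Computing iteratively: 4, 8, 12, 20, 32, 52, 84, 136, 220, 356
a_10 = 356

a_10 = 356


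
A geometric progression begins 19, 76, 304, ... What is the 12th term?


aₙ = a₁·r^(n-1)
= 19×4^11
= 19×4194304
= 79691776

a_12 = 79691776


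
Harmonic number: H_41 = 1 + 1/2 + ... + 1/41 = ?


H_41 = 1/1 + 1/2 + 1/3 + ... + 1/41
= 85691034670497533/19914562703599200
≈ 4.3029

H_41 = 85691034670497533/19914562703599200 ≈ 4.3029


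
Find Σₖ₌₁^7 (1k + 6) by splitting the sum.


Σ(1k+6) = 1·Σk + 6·n
= 1·28 + 6·7
= 28 + 42 = 70

Σ = 70


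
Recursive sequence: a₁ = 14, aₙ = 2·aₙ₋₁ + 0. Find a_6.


Computing step by step:
a_1 = 14
a_2 = 28
a_3 = 56
a_4 = 112
a_5 = 224
a_6 = 448


a_6 = 448


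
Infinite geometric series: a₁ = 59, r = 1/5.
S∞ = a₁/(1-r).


S∞ = a₁/(1-r) = 59/(1 - 1/5)
= 59/(4/5)
= 295/4

S∞ = 295/4


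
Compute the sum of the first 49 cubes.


n(n+1)/2 = 49×50/2 = 1225
Σk³ = 1225² = 1500625

Σk³ = 1500625


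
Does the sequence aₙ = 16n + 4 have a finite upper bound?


aₙ = 16n + 4 → as n→∞, aₙ→∞
No finite upper bound exists
The sequence is UNBOUNDED

Unbounded (aₙ → ∞ as n → ∞)


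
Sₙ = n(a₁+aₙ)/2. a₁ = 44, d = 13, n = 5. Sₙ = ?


aₙ = 44 + (5-1)×13 = 96
Sₙ = n(a₁+aₙ)/2 = 5×(44+96)/2
= 5×140/2 = 350

S_5 = 350


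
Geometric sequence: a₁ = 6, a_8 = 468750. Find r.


r^(n-1) = aₙ/a₁
r^7 = 468750/6 = 78125
r = 78125^(1/7)
= 5

r = 5


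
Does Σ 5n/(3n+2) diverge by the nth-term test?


lim(n→∞) 5n/(3n+2) = 5/3 = 5/3  (divide numerator and denominator by n)
lim aₙ = 5/3 ≠ 0 → series DIVERGES

Diverges (lim aₙ = 5/3 ≠ 0)


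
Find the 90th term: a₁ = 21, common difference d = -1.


aₙ = a₁ + (n-1)d
= 21 + (90-1)×-1
= 21 - 89
= -68

a_90 = -68


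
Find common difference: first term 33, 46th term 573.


d = (aₙ - a₁)/(n-1)
= (573 - 33)/(46-1)
= 540/45 = 12

d = 12


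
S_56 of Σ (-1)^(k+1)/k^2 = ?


S = 1 - 1/4 + 1/9 - 1/16 + 1/25 - 1/36 + 1/49 - 1/64 ± ...
= 0.8223
(Full series converges to +π²/12 ≈ +0.8225)

S_56 = 0.8223


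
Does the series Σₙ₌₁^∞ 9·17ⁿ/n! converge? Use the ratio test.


aₙ = 9·17^n/n!
a_{n+1}/aₙ = 17^(n+1)/(n+1)! × n!/17^n  (constant 9 cancels)
= 17/(n+1)
L = lim(n→∞) 17/(n+1) = 0
L < 1 → series CONVERGES

Converges (ratio test: L = 0 < 1)


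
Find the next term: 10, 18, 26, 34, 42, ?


Pattern: arithmetic (d=8)
Terms: 10, 18, 26, 34, 42
Next term = 50

Next term = 50


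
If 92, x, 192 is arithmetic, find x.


AM = (92 + 192)/2 = 284/2 = 142

AM = 142


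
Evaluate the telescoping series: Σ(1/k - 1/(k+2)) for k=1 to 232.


Telescoping with gap 2: two head and two tail terms survive.
= (1 + 1/2) - (1/233 + 1/234)
= 3/2 - 1/233 - 1/234 = 40658/27261

Sum = 40658/27261


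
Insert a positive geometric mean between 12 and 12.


GM = √(12×12) = √144 = 12

GM = 12


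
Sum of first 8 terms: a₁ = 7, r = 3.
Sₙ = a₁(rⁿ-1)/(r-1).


Sₙ = 7×(3^8 - 1)/(3 - 1)
= 7×(6561 - 1)/2
= 7×6560/2
= 22960

S_8 = 22960


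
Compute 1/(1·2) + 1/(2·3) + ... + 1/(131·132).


1/(k(k+1)) = 1/k - 1/(k+1) (partial fractions)
Telescoping: Σ = 1 - 1/132 = 131/132

Sum = 131/132


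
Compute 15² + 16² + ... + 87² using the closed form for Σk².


Σₖ₌15^87 k² = Σₖ₌₁^87 k² − Σₖ₌₁^14 k²
= 87·88·175/6 − 14·15·29/6
= 223300 − 1015 = 222285

Σk² = 222285


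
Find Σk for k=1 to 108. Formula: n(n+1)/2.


n(n+1)/2 = 108×109/2 = 11772/2 = 5886

Σk = 5886


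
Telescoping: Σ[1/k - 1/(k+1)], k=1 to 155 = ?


Telescoping: adjacent terms cancel.
= 1/1 - 1/156
= 1 - 1/156 = 155/156

Sum = 155/156


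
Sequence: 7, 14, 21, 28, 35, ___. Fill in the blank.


Pattern: arithmetic (d=7)
Terms: 7, 14, 21, 28, 35
Next term = 42

Next term = 42


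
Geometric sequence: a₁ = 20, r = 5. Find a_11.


aₙ = a₁·r^(n-1)
= 20×5^10
= 20×9765625
= 195312500

a_11 = 195312500


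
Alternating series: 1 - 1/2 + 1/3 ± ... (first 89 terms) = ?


S = 1 - 1/2 + 1/3 - 1/4 + 1/5 - 1/6 + 1/7 - 1/8 ± ...
= 0.6987
(Full series converges to +ln(2) ≈ +0.6931)

S_89 = 0.6987


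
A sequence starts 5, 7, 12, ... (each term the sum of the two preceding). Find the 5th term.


Computing iteratively: 5, 7, 12, 19, 31
a_5 = 31

a_5 = 31


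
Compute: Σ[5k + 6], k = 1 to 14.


Σ(5k+6) = 5·Σk + 6·n
= 5·105 + 6·14
= 525 + 84 = 609

Σ = 609


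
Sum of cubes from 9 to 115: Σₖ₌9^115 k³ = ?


Σₖ₌9^115 k³ = [115·116/2]² − [8·9/2]²
= 44488900 − 1296 = 44487604

Σk³ = 44487604


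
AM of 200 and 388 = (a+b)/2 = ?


AM = (200 + 388)/2 = 588/2 = 294

AM = 294


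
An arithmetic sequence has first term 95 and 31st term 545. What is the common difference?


d = (aₙ - a₁)/(n-1)
= (545 - 95)/(31-1)
= 450/30 = 15

d = 15


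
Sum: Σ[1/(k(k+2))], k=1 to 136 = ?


1/(k(k+2)) = (1/2)·(1/k - 1/(k+2)) (partial fractions)
Telescoping: Σ = (1/2)·(1 + 1/2 - 1/137 - 1/138) = 7021/9453

Sum = 7021/9453


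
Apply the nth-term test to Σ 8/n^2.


lim(n→∞) 8/n^2 = 0
lim aₙ = 0 → nth-term test is INCONCLUSIVE
(Need other tests; this is actually a convergent p-series with p=2 > 1)

Inconclusive (lim aₙ = 0; need another test)


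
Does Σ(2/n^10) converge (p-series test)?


p-series test: Σ c/n^p converges if p > 1, diverges if p ≤ 1 (constant c > 0 doesn't affect convergence).
p = 10
10 > 1 → CONVERGES

Converges (p = 10 > 1)


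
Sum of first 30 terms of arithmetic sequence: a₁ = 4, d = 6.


aₙ = 4 + (30-1)×6 = 178
Sₙ = n(a₁+aₙ)/2 = 30×(4+178)/2
= 30×182/2 = 2730

S_30 = 2730


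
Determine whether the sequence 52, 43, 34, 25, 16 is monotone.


Differences: -9, -9, -9, -9
All differences < 0 → strictly DECREASING

Monotonically decreasing


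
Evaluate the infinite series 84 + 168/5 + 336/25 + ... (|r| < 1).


S∞ = a₁/(1-r) = 84/(1 - 2/5)
= 84/(3/5)
= 140

S∞ = 140


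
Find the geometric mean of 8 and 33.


GM = √(8×33) = √264 = 16.2481

GM = 16.2481


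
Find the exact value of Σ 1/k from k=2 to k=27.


Σₖ₌2^27 1/k = 1/2 + 1/3 + 1/4 + ... + 1/27
= 232222818803/80313433200
≈ 2.8915

Sum = 232222818803/80313433200 ≈ 2.8915


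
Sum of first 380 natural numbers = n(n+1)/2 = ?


n(n+1)/2 = 380×381/2 = 144780/2 = 72390

Σk = 72390


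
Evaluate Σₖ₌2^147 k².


Σₖ₌2^147 k² = Σₖ₌₁^147 k² − Σₖ₌₁^1 k²
= 147·148·295/6 − 1·2·3/6
= 1069670 − 1 = 1069669

Σk² = 1069669


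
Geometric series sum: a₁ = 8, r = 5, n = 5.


Sₙ = 8×(5^5 - 1)/(5 - 1)
= 8×(3125 - 1)/4
= 8×3124/4
= 6248

S_5 = 6248


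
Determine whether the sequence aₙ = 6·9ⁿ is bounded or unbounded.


aₙ = 6·9ⁿ → as n→∞, aₙ→∞ (since base 9 > 1)
No finite upper bound exists
The sequence is UNBOUNDED

Unbounded (aₙ → ∞ as n → ∞)


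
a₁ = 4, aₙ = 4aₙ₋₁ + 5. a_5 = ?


Computing step by step:
a_1 = 4
a_2 = 21
a_3 = 89
a_4 = 361
a_5 = 1449


a_5 = 1449


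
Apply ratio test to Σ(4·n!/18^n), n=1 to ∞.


aₙ = 4·n!/18^n
a_{n+1}/aₙ = (n+1)!/18^(n+1) × 18^n/n!  (constant 4 cancels)
= (n+1)/18
L = lim(n→∞) (n+1)/18 = ∞
L > 1 → series DIVERGES

Diverges (ratio test: L = ∞ > 1)


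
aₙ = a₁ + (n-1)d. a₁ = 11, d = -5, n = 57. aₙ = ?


aₙ = a₁ + (n-1)d
= 11 + (57-1)×-5
= 11 - 280
= -269

a_57 = -269


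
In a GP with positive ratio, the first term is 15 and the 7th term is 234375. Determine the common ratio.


r^(n-1) = aₙ/a₁
r^6 = 234375/15 = 15625
r = 15625^(1/6)
= ±5; taking r > 0 gives r = 5

r = 5


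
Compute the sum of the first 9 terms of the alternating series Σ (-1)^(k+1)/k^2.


S = 1 - 1/4 + 1/9 - 1/16 + 1/25 - 1/36 + 1/49 - 1/64 ± ...
= 0.828
(Full series converges to +π²/12 ≈ +0.8225)

S_9 = 0.828


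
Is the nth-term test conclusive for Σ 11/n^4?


lim(n→∞) 11/n^4 = 0
lim aₙ = 0 → nth-term test is INCONCLUSIVE
(Need other tests; this is actually a convergent p-series with p=4 > 1)

Inconclusive (lim aₙ = 0; need another test)


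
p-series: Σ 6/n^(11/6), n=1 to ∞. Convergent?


p-series test: Σ c/n^p converges if p > 1, diverges if p ≤ 1 (constant c > 0 doesn't affect convergence).
p = 11/6
11/6 > 1 → CONVERGES

Converges (p = 11/6 > 1)


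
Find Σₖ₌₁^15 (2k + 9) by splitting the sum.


Σ(2k+9) = 2·Σk + 9·n
= 2·120 + 9·15
= 240 + 135 = 375

Σ = 375


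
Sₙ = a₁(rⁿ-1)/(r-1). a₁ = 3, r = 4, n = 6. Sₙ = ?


Sₙ = 3×(4^6 - 1)/(4 - 1)
= 3×(4096 - 1)/3
= 3×4095/3
= 4095

S_6 = 4095


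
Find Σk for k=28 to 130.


Σₖ₌28^130 k = Σₖ₌₁^130 k − Σₖ₌₁^27 k
= 130·131/2 − 27·28/2
= 8515 − 378 = 8137

Σk = 8137


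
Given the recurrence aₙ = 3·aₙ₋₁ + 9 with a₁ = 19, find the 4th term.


Computing step by step:
a_1 = 19
a_2 = 66
a_3 = 207
a_4 = 630


a_4 = 630


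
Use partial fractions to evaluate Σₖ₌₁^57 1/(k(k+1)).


1/(k(k+1)) = 1/k - 1/(k+1) (partial fractions)
Telescoping: Σ = 1 - 1/58 = 57/58

Sum = 57/58


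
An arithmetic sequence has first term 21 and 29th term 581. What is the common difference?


d = (aₙ - a₁)/(n-1)
= (581 - 21)/(29-1)
= 560/28 = 20

d = 20


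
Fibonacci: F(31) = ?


Fibonacci sequence: 1, 1, 2, 3, 5, 8, 13, 21, 34, 55, 89, ...
F(31) = 1346269

F(31) = 1346269


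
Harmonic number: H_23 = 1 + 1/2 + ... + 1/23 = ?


H_23 = 1/1 + 1/2 + 1/3 + ... + 1/23
= 444316699/118982864
≈ 3.7343

H_23 = 444316699/118982864 ≈ 3.7343


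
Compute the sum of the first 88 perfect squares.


n = 88
n(n+1)(2n+1)/6 = 88×89×177/6
= 1386264/6 = 231044

Σk² = 231044


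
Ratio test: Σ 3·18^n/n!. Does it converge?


aₙ = 3·18^n/n!
a_{n+1}/aₙ = 18^(n+1)/(n+1)! × n!/18^n  (constant 3 cancels)
= 18/(n+1)
L = lim(n→∞) 18/(n+1) = 0
L < 1 → series CONVERGES

Converges (ratio test: L = 0 < 1)


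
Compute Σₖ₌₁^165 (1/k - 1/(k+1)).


Telescoping: adjacent terms cancel.
= 1/1 - 1/166
= 1 - 1/166 = 165/166

Sum = 165/166


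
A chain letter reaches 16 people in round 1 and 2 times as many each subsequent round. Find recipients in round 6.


aₙ = a₁·r^(n-1)
= 16×2^5
= 16×32
= 512

a_6 = 512


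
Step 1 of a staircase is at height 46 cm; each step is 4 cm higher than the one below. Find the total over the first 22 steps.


aₙ = 46 + (22-1)×4 = 130
Sₙ = n(a₁+aₙ)/2 = 22×(46+130)/2
= 22×176/2 = 1936

S_22 = 1936


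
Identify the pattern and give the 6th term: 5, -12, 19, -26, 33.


Pattern: alternating sign, magnitude arithmetic (d=7)
Terms: 5, -12, 19, -26, 33
Next term = -40

Next term = -40


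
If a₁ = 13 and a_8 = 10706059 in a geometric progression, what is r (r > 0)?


r^(n-1) = aₙ/a₁
r^7 = 10706059/13 = 823543
r = 823543^(1/7)
= 7

r = 7


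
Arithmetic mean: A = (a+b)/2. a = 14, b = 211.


AM = (14 + 211)/2 = 225/2 = 112.5

AM = 112.5


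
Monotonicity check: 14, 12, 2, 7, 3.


Differences: -2, -10, 5, -4
Difference at position 3 is +5 (> 0) but position 1 is -2 (< 0) — sequence both rises and falls
→ NOT monotonic

Not monotonic


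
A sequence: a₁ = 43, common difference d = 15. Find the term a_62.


aₙ = a₁ + (n-1)d
= 43 + (62-1)×15
= 43 + 915
= 958

a_62 = 958


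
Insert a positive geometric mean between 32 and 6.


GM = √(32×6) = √192 = 13.8564

GM = 13.8564


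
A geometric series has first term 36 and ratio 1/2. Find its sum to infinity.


S∞ = a₁/(1-r) = 36/(1 - 1/2)
= 36/(1/2)
= 72

S∞ = 72


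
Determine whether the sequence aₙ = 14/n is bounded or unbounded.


a₁ = 14, a₂ = 14/2, a₃ = 14/3, ...
0 < aₙ ≤ 14 for all n ≥ 1
Lower bound: 0, Upper bound: 14
The sequence IS bounded

Bounded (0 < aₙ ≤ 14)


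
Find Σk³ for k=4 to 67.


Σₖ₌4^67 k³ = [67·68/2]² − [3·4/2]²
= 5189284 − 36 = 5189248

Σk³ = 5189248


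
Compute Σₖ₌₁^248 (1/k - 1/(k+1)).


Telescoping: adjacent terms cancel.
= 1/1 - 1/249
= 1 - 1/249 = 248/249

Sum = 248/249


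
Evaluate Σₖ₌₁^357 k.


n(n+1)/2 = 357×358/2 = 127806/2 = 63903

Σk = 63903


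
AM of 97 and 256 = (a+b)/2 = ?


AM = (97 + 256)/2 = 353/2 = 176.5

AM = 176.5


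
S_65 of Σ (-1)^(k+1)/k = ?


S = 1 - 1/2 + 1/3 - 1/4 + 1/5 - 1/6 + 1/7 - 1/8 ± ...
= 0.7008
(Full series converges to +ln(2) ≈ +0.6931)

S_65 = 0.7008


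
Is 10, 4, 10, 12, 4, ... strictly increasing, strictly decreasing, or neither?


Differences: -6, 6, 2, -8
Difference at position 2 is +6 (> 0) but position 1 is -6 (< 0) — sequence both rises and falls
→ NOT monotonic

Not monotonic


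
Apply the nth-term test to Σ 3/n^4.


lim(n→∞) 3/n^4 = 0
lim aₙ = 0 → nth-term test is INCONCLUSIVE
(Need other tests; this is actually a convergent p-series with p=4 > 1)

Inconclusive (lim aₙ = 0; need another test)


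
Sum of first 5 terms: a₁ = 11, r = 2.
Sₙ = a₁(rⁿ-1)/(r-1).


Sₙ = 11×(2^5 - 1)/(2 - 1)
= 11×(32 - 1)/1
= 11×31/1
= 341

S_5 = 341


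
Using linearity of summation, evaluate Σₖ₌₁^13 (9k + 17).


Σ(9k+17) = 9·Σk + 17·n
= 9·91 + 17·13
= 819 + 221 = 1040

Σ = 1040


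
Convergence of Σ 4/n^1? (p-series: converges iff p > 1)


p-series test: Σ c/n^p converges if p > 1, diverges if p ≤ 1 (constant c > 0 doesn't affect convergence).
p = 1
1 ≤ 1 → DIVERGES

Diverges (p = 1 ≤ 1)


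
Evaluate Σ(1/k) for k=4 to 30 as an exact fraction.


Σₖ₌4^30 1/k = 1/4 + 1/5 + 1/6 + ... + 1/30
= 5034685298347/2329089562800
≈ 2.1617

Sum = 5034685298347/2329089562800 ≈ 2.1617


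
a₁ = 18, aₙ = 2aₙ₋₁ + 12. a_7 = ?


Computing step by step:
a_1 = 18
a_2 = 48
a_3 = 108
a_4 = 228
a_5 = 468
a_6 = 948
a_7 = 1908


a_7 = 1908


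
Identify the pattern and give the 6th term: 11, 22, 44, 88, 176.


Pattern: geometric (r=2)
Terms: 11, 22, 44, 88, 176
Next term = 352

Next term = 352


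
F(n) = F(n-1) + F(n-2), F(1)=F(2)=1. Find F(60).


Fibonacci sequence: 1, 1, 2, 3, 5, 8, 13, 21, 34, 55, 89, ...
F(60) = 1548008755920

F(60) = 1548008755920


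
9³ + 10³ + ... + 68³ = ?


Σₖ₌9^68 k³ = [68·69/2]² − [8·9/2]²
= 5503716 − 1296 = 5502420

Σk³ = 5502420


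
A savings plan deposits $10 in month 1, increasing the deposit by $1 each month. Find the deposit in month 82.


aₙ = a₁ + (n-1)d
= 10 + (82-1)×1
= 10 + 81
= 91

a_82 = 91


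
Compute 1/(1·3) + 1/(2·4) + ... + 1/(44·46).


1/(k(k+2)) = (1/2)·(1/k - 1/(k+2)) (partial fractions)
Telescoping: Σ = (1/2)·(1 + 1/2 - 1/45 - 1/46) = 1507/2070

Sum = 1507/2070


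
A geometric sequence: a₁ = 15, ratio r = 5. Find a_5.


aₙ = a₁·r^(n-1)
= 15×5^4
= 15×625
= 9375

a_5 = 9375


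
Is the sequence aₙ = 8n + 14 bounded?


aₙ = 8n + 14 → as n→∞, aₙ→∞
No finite upper bound exists
The sequence is UNBOUNDED

Unbounded (aₙ → ∞ as n → ∞)


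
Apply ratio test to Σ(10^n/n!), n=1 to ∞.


aₙ = 10^n/n!
a_{n+1}/aₙ = 10^(n+1)/(n+1)! × n!/10^n
= 10/(n+1)
L = lim(n→∞) 10/(n+1) = 0
L < 1 → series CONVERGES

Converges (ratio test: L = 0 < 1)


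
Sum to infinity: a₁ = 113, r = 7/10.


S∞ = a₁/(1-r) = 113/(1 - 7/10)
= 113/(3/10)
= 1130/3

S∞ = 1130/3


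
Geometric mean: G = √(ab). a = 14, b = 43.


GM = √(14×43) = √602 = 24.5357

GM = 24.5357


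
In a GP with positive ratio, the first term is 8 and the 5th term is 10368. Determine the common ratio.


r^(n-1) = aₙ/a₁
r^4 = 10368/8 = 1296
r = 1296^(1/4)
= ±6; taking r > 0 gives r = 6

r = 6


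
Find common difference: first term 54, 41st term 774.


d = (aₙ - a₁)/(n-1)
= (774 - 54)/(41-1)
= 720/40 = 18

d = 18


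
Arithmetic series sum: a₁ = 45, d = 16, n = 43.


aₙ = 45 + (43-1)×16 = 717
Sₙ = n(a₁+aₙ)/2 = 43×(45+717)/2
= 43×762/2 = 16383

S_43 = 16383


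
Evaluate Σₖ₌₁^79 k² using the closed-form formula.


n = 79
n(n+1)(2n+1)/6 = 79×80×159/6
= 1004880/6 = 167480

Σk² = 167480


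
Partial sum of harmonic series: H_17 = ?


H_17 = 1/1 + 1/2 + 1/3 + ... + 1/17
= 42142223/12252240
≈ 3.4396

H_17 = 42142223/12252240 ≈ 3.4396


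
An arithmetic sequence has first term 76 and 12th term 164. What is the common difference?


d = (aₙ - a₁)/(n-1)
= (164 - 76)/(12-1)
= 88/11 = 8

d = 8


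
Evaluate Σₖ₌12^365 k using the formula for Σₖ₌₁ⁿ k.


Σₖ₌12^365 k = Σₖ₌₁^365 k − Σₖ₌₁^11 k
= 365·366/2 − 11·12/2
= 66795 − 66 = 66729

Σk = 66729


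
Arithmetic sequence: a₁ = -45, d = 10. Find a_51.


aₙ = a₁ + (n-1)d
= -45 + (51-1)×10
= -45 + 500
= 455

a_51 = 455


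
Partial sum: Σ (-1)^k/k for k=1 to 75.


S = -1 + 1/2 - 1/3 + 1/4 - 1/5 + 1/6 - 1/7 + 1/8 ± ...
= -0.6998
(Full series converges to -ln(2) ≈ -0.6931)

S_75 = -0.6998


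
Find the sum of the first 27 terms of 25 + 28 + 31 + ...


aₙ = 25 + (27-1)×3 = 103
Sₙ = n(a₁+aₙ)/2 = 27×(25+103)/2
= 27×128/2 = 1728

S_27 = 1728


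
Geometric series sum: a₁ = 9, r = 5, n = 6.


Sₙ = 9×(5^6 - 1)/(5 - 1)
= 9×(15625 - 1)/4
= 9×15624/4
= 35154

S_6 = 35154


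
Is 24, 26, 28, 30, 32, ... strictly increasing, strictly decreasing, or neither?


Differences: 2, 2, 2, 2
All differences > 0 → strictly INCREASING

Monotonically increasing


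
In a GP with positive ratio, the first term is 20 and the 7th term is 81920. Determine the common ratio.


r^(n-1) = aₙ/a₁
r^6 = 81920/20 = 4096
r = 4096^(1/6)
= ±4; taking r > 0 gives r = 4

r = 4


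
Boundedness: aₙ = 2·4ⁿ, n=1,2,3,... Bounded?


aₙ = 2·4ⁿ → as n→∞, aₙ→∞ (since base 4 > 1)
No finite upper bound exists
The sequence is UNBOUNDED

Unbounded (aₙ → ∞ as n → ∞)


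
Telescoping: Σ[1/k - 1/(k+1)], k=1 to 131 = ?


Telescoping: adjacent terms cancel.
= 1/1 - 1/132
= 1 - 1/132 = 131/132

Sum = 131/132


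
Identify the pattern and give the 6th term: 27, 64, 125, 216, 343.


Pattern: perfect cubes: n³
Terms: 27, 64, 125, 216, 343
Next term = 512

Next term = 512


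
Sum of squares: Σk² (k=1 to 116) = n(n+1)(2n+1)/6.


n = 116
n(n+1)(2n+1)/6 = 116×117×233/6
= 3162276/6 = 527046

Σk² = 527046


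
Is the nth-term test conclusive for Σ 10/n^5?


lim(n→∞) 10/n^5 = 0
lim aₙ = 0 → nth-term test is INCONCLUSIVE
(Need other tests; this is actually a convergent p-series with p=5 > 1)

Inconclusive (lim aₙ = 0; need another test)
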